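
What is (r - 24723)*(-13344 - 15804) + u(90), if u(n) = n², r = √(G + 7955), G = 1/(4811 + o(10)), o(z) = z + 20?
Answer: 720634104 - 58296*√46606916299/4841 ≈ 7.1803e+8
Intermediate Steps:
o(z) = 20 + z
G = 1/4841 (G = 1/(4811 + (20 + 10)) = 1/(4811 + 30) = 1/4841 ≈ 0.00020657)
r = 2*√46606916299/4841 (r = √(1/4841 + 7955) = √(38510156/4841) = 2*√46606916299/4841 ≈ 89.191)
(r - 24723)*(-13344 - 15804) + u(90) = (2*√46606916299/4841 - 24723)*(-13344 - 15804) + 90² = (-24723 + 2*√46606916299/4841)*(-29148) + 8100 = (720626004 - 58296*√46606916299/4841) + 8100 = 720634104 - 58296*√46606916299/4841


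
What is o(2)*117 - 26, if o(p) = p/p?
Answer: 91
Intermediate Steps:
o(p) = 1
o(2)*117 - 26 = 1*117 - 26 = 117 - 26 = 91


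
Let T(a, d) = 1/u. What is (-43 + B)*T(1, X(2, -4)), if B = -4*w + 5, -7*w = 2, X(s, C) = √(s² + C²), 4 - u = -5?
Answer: -86/21 ≈ -4.0952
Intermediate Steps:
u = 9 (u = 4 - 1*(-5) = 4 + 5 = 9)
X(s, C) = √(C² + s²)
w = -2/7 (w = -⅐*2 = -2/7 ≈ -0.28571)
B = 43/7 (B = -4*(-2/7) + 5 = 8/7 + 5 = 43/7 ≈ 6.1429)
T(a, d) = ⅑ (T(a, d) = 1/9 = ⅑)
(-43 + B)*T(1, X(2, -4)) = (-43 + 43/7)*(⅑) = -258/7*⅑ = -86/21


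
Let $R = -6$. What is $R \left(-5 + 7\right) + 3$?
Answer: $-9$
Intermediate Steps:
$R \left(-5 + 7\right) + 3 = - 6 \left(-5 + 7\right) + 3 = \left(-6\right) 2 + 3 = -12 + 3 = -9$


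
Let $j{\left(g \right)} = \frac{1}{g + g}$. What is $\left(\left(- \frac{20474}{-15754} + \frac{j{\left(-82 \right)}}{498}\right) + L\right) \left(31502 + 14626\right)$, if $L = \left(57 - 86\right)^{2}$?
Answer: $\frac{1041487378142102}{26805431} \approx 3.8854 \cdot 10^{7}$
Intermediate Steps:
$L = 841$ ($L = \left(-29\right)^{2} = 841$)
$j{\left(g \right)} = \frac{1}{2 g}$
$\left(\left(- \frac{20474}{-15754} + \frac{j{\left(-82 \right)}}{498}\right) + L\right) \left(31502 + 14626\right) = \left(\left(- \frac{20474}{-15754} + \frac{\frac{1}{2} \frac{1}{-82}}{498}\right) + 841\right) \left(31502 + 14626\right) = \left(\left(\left(-20474\right) \left(- \frac{1}{15754}\right) + \frac{1}{2} \left(- \frac{1}{82}\right) \frac{1}{498}\right) + 841\right) 46128 = \left(\left(\frac{10237}{7877} - \frac{1}{81672}\right) + 841\right) 46128 = \left(\frac{836068387}{643330344} + 841\right) 46128 = \frac{541876887691}{643330344} \cdot 46128 = \frac{1041487378142102}{26805431}$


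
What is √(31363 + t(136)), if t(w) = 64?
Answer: √31427 ≈ 177.28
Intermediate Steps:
√(31363 + t(136)) = √(31363 + 64) = √31427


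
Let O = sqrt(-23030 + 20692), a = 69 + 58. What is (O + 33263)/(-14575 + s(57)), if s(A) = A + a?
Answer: -33263/14391 - I*sqrt(2338)/14391 ≈ -2.3114 - 0.0033599*I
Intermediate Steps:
a = 127
O = I*sqrt(2338) (O = sqrt(-2338) = I*sqrt(2338) ≈ 48.353*I)
s(A) = 127 + A (s(A) = A + 127 = 127 + A)
(O + 33263)/(-14575 + s(57)) = (I*sqrt(2338) + 33263)/(-14575 + (127 + 57)) = (33263 + I*sqrt(2338))/(-14575 + 184) = (33263 + I*sqrt(2338))/(-14391) = (33263 + I*sqrt(2338))*(-1/14391) = -33263/14391 - I*sqrt(2338)/14391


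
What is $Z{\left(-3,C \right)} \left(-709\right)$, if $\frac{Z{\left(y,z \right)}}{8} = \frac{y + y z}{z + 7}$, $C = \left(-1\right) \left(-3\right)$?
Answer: $\frac{34032}{5} \approx 6806.4$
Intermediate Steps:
$C = 3$
$Z{\left(y,z \right)} = \frac{8 \left(y + y z\right)}{7 + z}$ ($Z{\left(y,z \right)} = 8 \frac{y + y z}{z + 7} = 8 \frac{y + y z}{7 + z} = \frac{8 \left(y + y z\right)}{7 + z}$)
$Z{\left(-3,C \right)} \left(-709\right) = 8 \left(-3\right) \frac{1}{7 + 3} \left(1 + 3\right) \left(-709\right) = 8 \left(-3\right) \frac{1}{10} \cdot 4 \left(-709\right) = \left(- \frac{48}{5}\right) \left(-709\right) = \frac{34032}{5}$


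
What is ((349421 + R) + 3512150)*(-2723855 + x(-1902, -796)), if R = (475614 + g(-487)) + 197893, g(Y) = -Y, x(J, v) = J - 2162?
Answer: -12372653939235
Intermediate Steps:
x(J, v) = -2162 + J
R = 673994 (R = (475614 - 1*(-487)) + 197893 = (475614 + 487) + 197893 = 476101 + 197893 = 673994)
((349421 + R) + 3512150)*(-2723855 + x(-1902, -796)) = ((349421 + 673994) + 3512150)*(-2723855 + (-2162 - 1902)) = (1023415 + 3512150)*(-2723855 - 4064) = 4535565*(-2727919) = -12372653939235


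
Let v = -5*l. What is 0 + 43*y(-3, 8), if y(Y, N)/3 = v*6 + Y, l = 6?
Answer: -23607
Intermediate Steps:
v = -30 (v = -5*6 = -30)
y(Y, N) = -540 + 3*Y (y(Y, N) = 3*(-30*6 + Y) = 3*(-180 + Y) = -540 + 3*Y)
0 + 43*y(-3, 8) = 0 + 43*(-540 + 3*(-3)) = 0 + 43*(-540 - 9) = 0 + 43*(-549) = 0 - 23607 = -23607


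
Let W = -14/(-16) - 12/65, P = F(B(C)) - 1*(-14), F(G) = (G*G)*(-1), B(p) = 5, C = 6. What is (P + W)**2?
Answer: 28740321/270400 ≈ 106.29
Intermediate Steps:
F(G) = -G**2 (F(G) = G**2*(-1) = -G**2)
P = -11 (P = -1*5**2 - 1*(-14) = -1*25 + 14 = -25 + 14 = -11)
W = 359/520 (W = -14*(-1/16) - 12*1/65 = 7/8 - 12/65 = 359/520 ≈ 0.69038)
(P + W)**2 = (-11 + 359/520)**2 = (-5361/520)**2 = 28740321/270400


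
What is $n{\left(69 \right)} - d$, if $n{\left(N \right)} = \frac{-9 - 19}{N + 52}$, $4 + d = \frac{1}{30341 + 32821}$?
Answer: $\frac{238031}{63162} \approx 3.7686$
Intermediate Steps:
$d = - \frac{252647}{63162}$ ($d = -4 + \frac{1}{30341 + 32821} = -4 + \frac{1}{63162} = - \frac{252647}{63162} \approx -4.0$)
$n{\left(N \right)} = - \frac{28}{52 + N}$
$n{\left(69 \right)} - d = - \frac{28}{52 + 69} - - \frac{252647}{63162} = - \frac{28}{121} + \frac{252647}{63162} = \frac{238031}{63162}$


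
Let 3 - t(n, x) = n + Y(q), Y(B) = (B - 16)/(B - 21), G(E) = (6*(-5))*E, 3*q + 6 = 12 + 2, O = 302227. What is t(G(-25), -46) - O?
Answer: -3332722/11 ≈ -3.0297e+5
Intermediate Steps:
q = 8/3 (q = -2 + (12 + 2)/3 = -2 + (⅓)*14 = -2 + 14/3 = 8/3 ≈ 2.6667)
G(E) = -30*E
Y(B) = (-16 + B)/(-21 + B)
t(n, x) = 25/11 - n (t(n, x) = 3 - (n + (-16 + 8/3)/(-21 + 8/3)) = 3 - (n - 40/3/(-55/3)) = 3 - (n - 3/55*(-40/3)) = 3 - (n + 8/11) = 3 - (8/11 + n) = 3 + (-8/11 - n) = 25/11 - n)
t(G(-25), -46) - O = (25/11 - (-30)*(-25)) - 1*302227 = (25/11 - 1*750) - 302227 = (25/11 - 750) - 302227 = -8225/11 - 302227 = -3332722/11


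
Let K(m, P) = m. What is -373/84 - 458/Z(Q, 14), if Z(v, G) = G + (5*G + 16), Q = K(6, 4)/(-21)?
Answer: -18943/2100 ≈ -9.0205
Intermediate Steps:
Q = -2/7 (Q = 6/(-21) = 6*(-1/21) = -2/7 ≈ -0.28571)
Z(v, G) = 16 + 6*G (Z(v, G) = G + (16 + 5*G) = 16 + 6*G)
-373/84 - 458/Z(Q, 14) = -373/84 - 458/(16 + 6*14) = -373*1/84 - 458/(16 + 84) = -373/84 - 458/100 = -373/84 - 458*1/100 = -373/84 - 229/50 = -18943/2100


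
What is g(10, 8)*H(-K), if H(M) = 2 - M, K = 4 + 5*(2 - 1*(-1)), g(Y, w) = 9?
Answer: 189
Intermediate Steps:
K = 19 (K = 4 + 5*(2 + 1) = 4 + 5*3 = 4 + 15 = 19)
g(10, 8)*H(-K) = 9*(2 - (-1)*19) = 9*(2 - 1*(-19)) = 9*(2 + 19) = 9*21 = 189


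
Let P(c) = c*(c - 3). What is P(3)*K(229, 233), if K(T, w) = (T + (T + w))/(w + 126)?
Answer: 0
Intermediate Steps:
K(T, w) = (w + 2*T)/(126 + w)
P(c) = c*(-3 + c)
P(3)*K(229, 233) = (3*(-3 + 3))*((233 + 2*229)/(126 + 233)) = (3*0)*((233 + 458)/359) = 0*((1/359)*691) = 0*(691/359) = 0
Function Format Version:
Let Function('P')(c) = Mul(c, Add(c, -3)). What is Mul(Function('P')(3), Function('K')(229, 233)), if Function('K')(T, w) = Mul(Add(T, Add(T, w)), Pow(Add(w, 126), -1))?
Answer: 0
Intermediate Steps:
Function('K')(T, w) = Mul(Pow(Add(126, w), -1), Add(w, Mul(2, T))) (Function('K')(T, w) = Mul(Add(w, Mul(2, T)), Pow(Add(126, w), -1)) = Mul(Pow(Add(126, w), -1), Add(w, Mul(2, T))))
Function('P')(c) = Mul(c, Add(-3, c))
Mul(Function('P')(3), Function('K')(229, 233)) = Mul(Mul(3, Add(-3, 3)), Mul(Pow(Add(126, 233), -1), Add(233, Mul(2, 229)))) = Mul(Mul(3, 0), Mul(Pow(359, -1), Add(233, 458))) = Mul(0, Mul(Rational(1, 359), 691)) = Mul(0, Rational(691, 359)) = 0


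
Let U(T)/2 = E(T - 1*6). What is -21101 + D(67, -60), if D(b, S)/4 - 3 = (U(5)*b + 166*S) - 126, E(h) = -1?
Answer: -61969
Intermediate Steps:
U(T) = -2 (U(T) = 2*(-1) = -2)
D(b, S) = -492 - 8*b + 664*S (D(b, S) = 12 + 4*((-2*b + 166*S) - 126) = 12 + 4*(-126 - 2*b + 166*S) = 12 + (-504 - 8*b + 664*S) = -492 - 8*b + 664*S)
-21101 + D(67, -60) = -21101 + (-492 - 8*67 + 664*(-60)) = -21101 + (-492 - 536 - 39840) = -21101 - 40868 = -61969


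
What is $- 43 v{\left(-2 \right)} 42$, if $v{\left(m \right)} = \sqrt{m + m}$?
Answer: $- 3612 i \approx - 3612.0 i$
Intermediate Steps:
$v{\left(m \right)} = \sqrt{2} \sqrt{m}$ ($v{\left(m \right)} = \sqrt{2 m} = \sqrt{2} \sqrt{m}$)
$- 43 v{\left(-2 \right)} 42 = - 43 \sqrt{2} \sqrt{-2} \cdot 42 = - 43 \sqrt{2} i \sqrt{2} \cdot 42 = - 43 \cdot 2 i 42 = - 86 i 42 = - 3612 i$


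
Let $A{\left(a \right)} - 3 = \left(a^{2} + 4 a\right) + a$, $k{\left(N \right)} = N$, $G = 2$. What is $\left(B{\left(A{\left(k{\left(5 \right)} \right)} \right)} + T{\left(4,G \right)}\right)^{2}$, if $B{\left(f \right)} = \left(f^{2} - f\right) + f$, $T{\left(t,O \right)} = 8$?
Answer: $7935489$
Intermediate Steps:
$A{\left(a \right)} = 3 + a^{2} + 5 a$ ($A{\left(a \right)} = 3 + \left(\left(a^{2} + 4 a\right) + a\right) = 3 + \left(a^{2} + 5 a\right) = 3 + a^{2} + 5 a$)
$B{\left(f \right)} = f^{2}$
$\left(B{\left(A{\left(k{\left(5 \right)} \right)} \right)} + T{\left(4,G \right)}\right)^{2} = \left(\left(3 + 5^{2} + 5 \cdot 5\right)^{2} + 8\right)^{2} = \left(\left(3 + 25 + 25\right)^{2} + 8\right)^{2} = \left(53^{2} + 8\right)^{2} = \left(2809 + 8\right)^{2} = 2817^{2} = 7935489$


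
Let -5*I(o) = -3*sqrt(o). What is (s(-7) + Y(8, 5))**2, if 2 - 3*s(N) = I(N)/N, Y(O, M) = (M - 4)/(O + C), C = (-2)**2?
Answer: 1559/2800 + 3*I*sqrt(7)/70 ≈ 0.55679 + 0.11339*I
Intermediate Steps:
C = 4
I(o) = 3*sqrt(o)/5 (I(o) = -(-3)*sqrt(o)/5 = 3*sqrt(o)/5)
Y(O, M) = (-4 + M)/(4 + O) (Y(O, M) = (M - 4)/(O + 4) = (-4 + M)/(4 + O))
s(N) = 2/3 - 1/(5*sqrt(N)) (s(N) = 2/3 - 3*sqrt(N)/5/(3*N) = 2/3 - 1/(5*sqrt(N)))
(s(-7) + Y(8, 5))**2 = ((2/3 - (-1)*I*sqrt(7)/35) + (-4 + 5)/(4 + 8))**2 = ((2/3 - (-1)*I*sqrt(7)/35) + 1/12)**2 = ((2/3 + I*sqrt(7)/35) + (1/12)*1)**2 = ((2/3 + I*sqrt(7)/35) + 1/12)**2 = (3/4 + I*sqrt(7)/35)**2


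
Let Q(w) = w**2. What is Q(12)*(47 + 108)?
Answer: 22320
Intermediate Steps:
Q(12)*(47 + 108) = 12**2*(47 + 108) = 144*155 = 22320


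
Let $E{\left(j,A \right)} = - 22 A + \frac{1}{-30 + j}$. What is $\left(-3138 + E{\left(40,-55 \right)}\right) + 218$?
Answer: $- \frac{17099}{10} \approx -1709.9$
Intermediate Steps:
$E{\left(j,A \right)} = \frac{1}{-30 + j} - 22 A$
$\left(-3138 + E{\left(40,-55 \right)}\right) + 218 = \left(-3138 + \frac{1 + 660 \left(-55\right) - \left(-1210\right) 40}{-30 + 40}\right) + 218 = \left(-3138 + \frac{1 - 36300 + 48400}{10}\right) + 218 = \left(-3138 + \frac{1}{10} \cdot 12101\right) + 218 = \left(-3138 + \frac{12101}{10}\right) + 218 = - \frac{19279}{10} + 218 = - \frac{17099}{10}$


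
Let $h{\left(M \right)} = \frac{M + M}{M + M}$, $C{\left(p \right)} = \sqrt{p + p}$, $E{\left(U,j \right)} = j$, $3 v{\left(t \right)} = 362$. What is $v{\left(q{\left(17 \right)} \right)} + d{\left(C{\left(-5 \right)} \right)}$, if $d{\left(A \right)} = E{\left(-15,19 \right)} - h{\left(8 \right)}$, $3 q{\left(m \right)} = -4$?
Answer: $\frac{416}{3} \approx 138.67$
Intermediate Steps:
$q{\left(m \right)} = - \frac{4}{3}$ ($q{\left(m \right)} = \frac{1}{3} \left(-4\right) = - \frac{4}{3}$)
$v{\left(t \right)} = \frac{362}{3}$ ($v{\left(t \right)} = \frac{1}{3} \cdot 362 = \frac{362}{3}$)
$C{\left(p \right)} = \sqrt{2} \sqrt{p}$ ($C{\left(p \right)} = \sqrt{2 p} = \sqrt{2} \sqrt{p}$)
$h{\left(M \right)} = 1$ ($h{\left(M \right)} = \frac{2 M}{2 M} = 2 M \frac{1}{2 M} = 1$)
$d{\left(A \right)} = 18$ ($d{\left(A \right)} = 19 - 1 = 18$)
$v{\left(q{\left(17 \right)} \right)} + d{\left(C{\left(-5 \right)} \right)} = \frac{362}{3} + 18 = \frac{416}{3}$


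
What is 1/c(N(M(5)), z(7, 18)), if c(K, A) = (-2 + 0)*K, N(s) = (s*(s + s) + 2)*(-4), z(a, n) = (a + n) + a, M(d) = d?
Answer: 1/416 ≈ 0.0024038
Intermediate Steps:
z(a, n) = n + 2*a
N(s) = -8 - 8*s**2 (N(s) = (s*(2*s) + 2)*(-4) = (2*s**2 + 2)*(-4) = (2 + 2*s**2)*(-4) = -8 - 8*s**2)
c(K, A) = -2*K
1/c(N(M(5)), z(7, 18)) = 1/(-2*(-8 - 8*5**2)) = 1/(-2*(-8 - 8*25)) = 1/(-2*(-8 - 200)) = 1/(-2*(-208)) = 1/416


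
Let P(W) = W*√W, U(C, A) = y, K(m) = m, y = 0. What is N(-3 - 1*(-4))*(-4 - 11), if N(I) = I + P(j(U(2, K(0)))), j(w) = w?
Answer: -15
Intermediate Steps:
U(C, A) = 0
P(W) = W^(3/2)
N(I) = I (N(I) = I + 0^(3/2) = I + 0 = I)
N(-3 - 1*(-4))*(-4 - 11) = (-3 - 1*(-4))*(-4 - 11) = (-3 + 4)*(-15) = 1*(-15) = -15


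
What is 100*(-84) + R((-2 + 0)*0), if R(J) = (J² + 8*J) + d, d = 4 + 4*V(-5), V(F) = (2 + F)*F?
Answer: -8336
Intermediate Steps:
V(F) = F*(2 + F)
d = 64 (d = 4 + 4*(-5*(2 - 5)) = 4 + 4*(-5*(-3)) = 4 + 4*15 = 4 + 60 = 64)
R(J) = 64 + J² + 8*J (R(J) = (J² + 8*J) + 64 = 64 + J² + 8*J)
100*(-84) + R((-2 + 0)*0) = 100*(-84) + (64 + ((-2 + 0)*0)² + 8*((-2 + 0)*0)) = -8400 + (64 + (-2*0)² + 8*(-2*0)) = -8400 + (64 + 0² + 8*0) = -8400 + (64 + 0 + 0) = -8400 + 64 = -8336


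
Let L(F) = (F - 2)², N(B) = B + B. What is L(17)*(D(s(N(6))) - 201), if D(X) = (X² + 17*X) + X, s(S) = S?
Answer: 35775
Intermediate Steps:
N(B) = 2*B
D(X) = X² + 18*X
L(F) = (-2 + F)²
L(17)*(D(s(N(6))) - 201) = (-2 + 17)²*((2*6)*(18 + 2*6) - 201) = 15²*(12*(18 + 12) - 201) = 225*(12*30 - 201) = 225*(360 - 201) = 225*159 = 35775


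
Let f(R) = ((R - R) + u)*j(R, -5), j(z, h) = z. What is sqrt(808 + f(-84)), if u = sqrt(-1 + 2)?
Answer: 2*sqrt(181) ≈ 26.907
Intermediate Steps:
u = 1 (u = sqrt(1) = 1)
f(R) = R (f(R) = ((R - R) + 1)*R = (0 + 1)*R = 1*R = R)
sqrt(808 + f(-84)) = sqrt(808 - 84) = sqrt(724) = 2*sqrt(181)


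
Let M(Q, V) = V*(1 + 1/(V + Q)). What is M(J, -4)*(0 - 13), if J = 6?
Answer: 78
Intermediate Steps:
M(Q, V) = V*(1 + 1/(Q + V))
M(J, -4)*(0 - 13) = (-4*(1 + 6 - 4)/(6 - 4))*(0 - 13) = -4*3/2*(-13) = -4*1/2*3*(-13) = -6*(-13) = 78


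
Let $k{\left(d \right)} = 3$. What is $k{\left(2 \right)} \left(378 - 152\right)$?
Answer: $678$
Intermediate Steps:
$k{\left(2 \right)} \left(378 - 152\right) = 3 \left(378 - 152\right) = 3 \cdot 226 = 678$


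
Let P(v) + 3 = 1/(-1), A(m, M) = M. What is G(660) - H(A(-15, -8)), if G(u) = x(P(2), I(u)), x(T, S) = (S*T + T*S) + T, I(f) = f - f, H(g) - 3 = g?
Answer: 1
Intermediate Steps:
P(v) = -4 (P(v) = -3 + 1/(-1) = -3 - 1 = -4)
H(g) = 3 + g
I(f) = 0
x(T, S) = T + 2*S*T (x(T, S) = (S*T + S*T) + T = 2*S*T + T = T + 2*S*T)
G(u) = -4 (G(u) = -4*(1 + 2*0) = -4*(1 + 0) = -4*1 = -4)
G(660) - H(A(-15, -8)) = -4 - (3 - 8) = -4 - 1*(-5) = -4 + 5 = 1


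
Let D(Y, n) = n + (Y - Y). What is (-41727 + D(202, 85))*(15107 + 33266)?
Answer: -2014348466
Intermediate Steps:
D(Y, n) = n (D(Y, n) = n + 0 = n)
(-41727 + D(202, 85))*(15107 + 33266) = (-41727 + 85)*(15107 + 33266) = -41642*48373 = -2014348466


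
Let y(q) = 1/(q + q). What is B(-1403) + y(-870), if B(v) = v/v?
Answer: 1739/1740 ≈ 0.99942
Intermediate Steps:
y(q) = 1/(2*q)
B(v) = 1
B(-1403) + y(-870) = 1 + (½)/(-870) = 1 + (½)*(-1/870) = 1 - 1/1740 = 1739/1740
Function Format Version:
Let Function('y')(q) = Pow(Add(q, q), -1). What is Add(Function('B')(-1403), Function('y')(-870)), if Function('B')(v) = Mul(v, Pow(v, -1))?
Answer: Rational(1739, 1740) ≈ 0.99942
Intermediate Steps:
Function('y')(q) = Mul(Rational(1, 2), Pow(q, -1)) (Function('y')(q) = Pow(Mul(2, q), -1) = Mul(Rational(1, 2), Pow(q, -1)))
Function('B')(v) = 1
Add(Function('B')(-1403), Function('y')(-870)) = Add(1, Mul(Rational(1, 2), Pow(-870, -1))) = Add(1, Mul(Rational(1, 2), Rational(-1, 870))) = Add(1, Rational(-1, 1740)) = Rational(1739, 1740)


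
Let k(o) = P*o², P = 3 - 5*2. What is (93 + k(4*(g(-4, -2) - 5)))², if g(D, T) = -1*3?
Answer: 50055625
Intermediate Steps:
g(D, T) = -3
P = -7 (P = 3 - 10 = -7)
k(o) = -7*o²
(93 + k(4*(g(-4, -2) - 5)))² = (93 - 7*16*(-3 - 5)²)² = (93 - 7*(4*(-8))²)² = (93 - 7*(-32)²)² = (93 - 7*1024)² = (93 - 7168)² = (-7075)² = 50055625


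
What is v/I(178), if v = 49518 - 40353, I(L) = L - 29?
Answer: 9165/149 ≈ 61.510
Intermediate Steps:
I(L) = -29 + L
v = 9165
v/I(178) = 9165/(-29 + 178) = 9165/149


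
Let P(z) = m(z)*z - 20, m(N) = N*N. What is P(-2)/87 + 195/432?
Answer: 541/4176 ≈ 0.12955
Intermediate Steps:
m(N) = N²
P(z) = -20 + z³ (P(z) = z²*z - 20 = z³ - 20 = -20 + z³)
P(-2)/87 + 195/432 = (-20 + (-2)³)/87 + 195/432 = (-20 - 8)*(1/87) + 195*(1/432) = -28*1/87 + 65/144 = -28/87 + 65/144 = 541/4176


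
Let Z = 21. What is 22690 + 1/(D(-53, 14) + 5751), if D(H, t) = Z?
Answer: 130966681/5772 ≈ 22690.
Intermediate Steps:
D(H, t) = 21
22690 + 1/(D(-53, 14) + 5751) = 22690 + 1/(21 + 5751) = 22690 + 1/5772 = 130966681/5772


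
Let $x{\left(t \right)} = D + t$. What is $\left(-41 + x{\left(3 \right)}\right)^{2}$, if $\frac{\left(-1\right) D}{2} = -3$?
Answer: $1024$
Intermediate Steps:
$D = 6$ ($D = \left(-2\right) \left(-3\right) = 6$)
$x{\left(t \right)} = 6 + t$
$\left(-41 + x{\left(3 \right)}\right)^{2} = \left(-41 + \left(6 + 3\right)\right)^{2} = \left(-41 + 9\right)^{2} = \left(-32\right)^{2} = 1024$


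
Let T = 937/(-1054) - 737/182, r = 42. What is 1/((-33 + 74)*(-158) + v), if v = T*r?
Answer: -6851/45801776 ≈ -0.00014958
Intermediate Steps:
T = -236833/47957 (T = 937*(-1/1054) - 737*1/182 = -937/1054 - 737/182 = -236833/47957 ≈ -4.9384)
v = -1420998/6851 (v = -236833/47957*42 = -1420998/6851 ≈ -207.41)
1/((-33 + 74)*(-158) + v) = 1/((-33 + 74)*(-158) - 1420998/6851) = 1/(41*(-158) - 1420998/6851) = 1/(-6478 - 1420998/6851) = 1/(-45801776/6851) = -6851/45801776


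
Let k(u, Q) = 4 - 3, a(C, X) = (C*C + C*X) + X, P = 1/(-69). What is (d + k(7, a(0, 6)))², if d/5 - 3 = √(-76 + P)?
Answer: -113461/69 + 160*I*√361905/69 ≈ -1644.4 + 1395.0*I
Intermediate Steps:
P = -1/69 ≈ -0.014493
a(C, X) = X + C² + C*X (a(C, X) = (C² + C*X) + X = X + C² + C*X)
k(u, Q) = 1
d = 15 + 5*I*√361905/69 (d = 15 + 5*√(-76 - 1/69) = 15 + 5*√(-5245/69) = 15 + 5*(I*√361905/69) = 15 + 5*I*√361905/69 ≈ 15.0 + 43.593*I)
(d + k(7, a(0, 6)))² = ((15 + 5*I*√361905/69) + 1)² = (16 + 5*I*√361905/69)²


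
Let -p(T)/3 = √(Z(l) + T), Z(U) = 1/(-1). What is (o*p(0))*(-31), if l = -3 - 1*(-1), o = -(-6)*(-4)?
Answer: -2232*I ≈ -2232.0*I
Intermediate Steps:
o = -24 (o = -3*8 = -24)
l = -2 (l = -3 + 1 = -2)
Z(U) = -1
p(T) = -3*√(-1 + T)
(o*p(0))*(-31) = -(-72)*√(-1 + 0)*(-31) = -(-72)*√(-1)*(-31) = -(-72)*I*(-31) = (72*I)*(-31) = -2232*I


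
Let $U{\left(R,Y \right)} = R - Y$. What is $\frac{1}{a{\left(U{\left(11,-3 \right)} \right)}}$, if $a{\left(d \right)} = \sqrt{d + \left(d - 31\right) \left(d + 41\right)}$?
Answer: $- \frac{i \sqrt{921}}{921} \approx - 0.032951 i$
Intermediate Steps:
$a{\left(d \right)} = \sqrt{d + \left(-31 + d\right) \left(41 + d\right)}$
$\frac{1}{a{\left(U{\left(11,-3 \right)} \right)}} = \frac{1}{\sqrt{-1271 + \left(11 - -3\right)^{2} + 11 \left(11 - -3\right)}} = \frac{1}{\sqrt{-1271 + \left(11 + 3\right)^{2} + 11 \left(11 + 3\right)}} = \frac{1}{\sqrt{-1271 + 14^{2} + 11 \cdot 14}} = \frac{1}{\sqrt{-1271 + 196 + 154}} = \frac{1}{\sqrt{-921}} = \frac{1}{i \sqrt{921}} = - \frac{i \sqrt{921}}{921}$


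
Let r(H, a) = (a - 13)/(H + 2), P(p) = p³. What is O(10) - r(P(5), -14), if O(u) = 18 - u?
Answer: 1043/127 ≈ 8.2126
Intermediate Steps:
r(H, a) = (-13 + a)/(2 + H)
O(10) - r(P(5), -14) = (18 - 1*10) - (-13 - 14)/(2 + 5³) = (18 - 10) - (-27)/(2 + 125) = 8 - (-27)/127 = 8 - 1*(-27/127) = 8 + 27/127 = 1043/127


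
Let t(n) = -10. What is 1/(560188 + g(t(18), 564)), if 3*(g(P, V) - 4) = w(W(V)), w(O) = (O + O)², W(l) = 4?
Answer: 3/1680640 ≈ 1.7850e-6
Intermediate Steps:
w(O) = 4*O² (w(O) = (2*O)² = 4*O²)
g(P, V) = 76/3 (g(P, V) = 4 + (4*4²)/3 = 4 + (4*16)/3 = 4 + (⅓)*64 = 4 + 64/3 = 76/3)
1/(560188 + g(t(18), 564)) = 1/(560188 + 76/3) = 1/(1680640/3) = 3/1680640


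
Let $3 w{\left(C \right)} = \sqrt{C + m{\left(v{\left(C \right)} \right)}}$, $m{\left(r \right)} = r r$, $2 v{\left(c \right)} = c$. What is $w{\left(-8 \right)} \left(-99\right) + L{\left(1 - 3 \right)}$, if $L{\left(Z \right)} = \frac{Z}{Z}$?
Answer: $1 - 66 \sqrt{2} \approx -92.338$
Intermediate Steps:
$v{\left(c \right)} = \frac{c}{2}$
$m{\left(r \right)} = r^{2}$
$w{\left(C \right)} = \frac{\sqrt{C + \frac{C^{2}}{4}}}{3}$ ($w{\left(C \right)} = \frac{\sqrt{C + \left(\frac{C}{2}\right)^{2}}}{3} = \frac{\sqrt{C + \frac{C^{2}}{4}}}{3}$)
$L{\left(Z \right)} = 1$
$w{\left(-8 \right)} \left(-99\right) + L{\left(1 - 3 \right)} = \frac{\sqrt{- 8 \left(4 - 8\right)}}{6} \left(-99\right) + 1 = \frac{\sqrt{\left(-8\right) \left(-4\right)}}{6} \left(-99\right) + 1 = \frac{\sqrt{32}}{6} \left(-99\right) + 1 = \frac{4 \sqrt{2}}{6} \left(-99\right) + 1 = \frac{2 \sqrt{2}}{3} \left(-99\right) + 1 = - 66 \sqrt{2} + 1 = 1 - 66 \sqrt{2}$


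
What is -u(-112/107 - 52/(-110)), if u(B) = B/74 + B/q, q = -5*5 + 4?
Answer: -29839/1524215 ≈ -0.019577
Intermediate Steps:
q = -21 (q = -25 + 4 = -21)
u(B) = -53*B/1554 (u(B) = B/74 + B/(-21) = B*(1/74) + B*(-1/21) = B/74 - B/21 = -53*B/1554)
-u(-112/107 - 52/(-110)) = -(-53)*(-112/107 - 52/(-110))/1554 = -(-53)*(-112*1/107 - 52*(-1/110))/1554 = -(-53)*(-112/107 + 26/55)/1554 = -(-53)*(-3378)/(1554*5885) = -1*29839/1524215 = -29839/1524215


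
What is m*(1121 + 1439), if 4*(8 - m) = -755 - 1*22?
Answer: 517760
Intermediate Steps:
m = 809/4 (m = 8 - (-755 - 1*22)/4 = 8 - (-755 - 22)/4 = 8 - ¼*(-777) = 8 + 777/4 = 809/4 ≈ 202.25)
m*(1121 + 1439) = 809*(1121 + 1439)/4 = (809/4)*2560 = 517760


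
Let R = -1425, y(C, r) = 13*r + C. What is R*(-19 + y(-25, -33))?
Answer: 674025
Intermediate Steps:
y(C, r) = C + 13*r
R*(-19 + y(-25, -33)) = -1425*(-19 + (-25 + 13*(-33))) = -1425*(-19 + (-25 - 429)) = -1425*(-19 - 454) = -1425*(-473) = 674025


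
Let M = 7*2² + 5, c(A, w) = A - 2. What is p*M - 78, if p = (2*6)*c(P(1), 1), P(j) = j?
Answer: -474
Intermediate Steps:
c(A, w) = -2 + A
M = 33 (M = 7*4 + 5 = 28 + 5 = 33)
p = -12 (p = (2*6)*(-2 + 1) = 12*(-1) = -12)
p*M - 78 = -12*33 - 78 = -396 - 78 = -474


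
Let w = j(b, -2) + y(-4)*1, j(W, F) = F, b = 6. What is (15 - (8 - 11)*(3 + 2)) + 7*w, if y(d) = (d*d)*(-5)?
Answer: -544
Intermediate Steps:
y(d) = -5*d**2 (y(d) = d**2*(-5) = -5*d**2)
w = -82 (w = -2 - 5*(-4)**2*1 = -2 - 5*16*1 = -2 - 80*1 = -2 - 80 = -82)
(15 - (8 - 11)*(3 + 2)) + 7*w = (15 - (8 - 11)*(3 + 2)) + 7*(-82) = (15 - (-3)*5) - 574 = (15 - 1*(-15)) - 574 = (15 + 15) - 574 = 30 - 574 = -544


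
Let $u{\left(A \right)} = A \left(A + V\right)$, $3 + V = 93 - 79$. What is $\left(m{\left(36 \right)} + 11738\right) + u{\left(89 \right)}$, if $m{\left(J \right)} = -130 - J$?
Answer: $20472$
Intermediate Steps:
$V = 11$ ($V = -3 + \left(93 - 79\right) = -3 + 14 = 11$)
$u{\left(A \right)} = A \left(11 + A\right)$ ($u{\left(A \right)} = A \left(A + 11\right) = A \left(11 + A\right)$)
$\left(m{\left(36 \right)} + 11738\right) + u{\left(89 \right)} = \left(\left(-130 - 36\right) + 11738\right) + 89 \left(11 + 89\right) = \left(\left(-130 - 36\right) + 11738\right) + 89 \cdot 100 = \left(-166 + 11738\right) + 8900 = 11572 + 8900 = 20472$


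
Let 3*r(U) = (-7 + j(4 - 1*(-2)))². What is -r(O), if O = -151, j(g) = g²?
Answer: -841/3 ≈ -280.33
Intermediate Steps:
r(U) = 841/3 (r(U) = (-7 + (4 - 1*(-2))²)²/3 = (-7 + (4 + 2)²)²/3 = (-7 + 6²)²/3 = (-7 + 36)²/3 = (⅓)*29² = (⅓)*841 = 841/3)
-r(O) = -1*841/3 = -841/3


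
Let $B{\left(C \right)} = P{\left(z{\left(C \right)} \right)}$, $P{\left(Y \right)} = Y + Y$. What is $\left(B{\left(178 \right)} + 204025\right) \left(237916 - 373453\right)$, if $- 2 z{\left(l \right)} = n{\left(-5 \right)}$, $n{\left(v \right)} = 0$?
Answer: $-27652936425$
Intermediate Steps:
$z{\left(l \right)} = 0$ ($z{\left(l \right)} = \left(- \frac{1}{2}\right) 0 = 0$)
$P{\left(Y \right)} = 2 Y$
$B{\left(C \right)} = 0$ ($B{\left(C \right)} = 2 \cdot 0 = 0$)
$\left(B{\left(178 \right)} + 204025\right) \left(237916 - 373453\right) = \left(0 + 204025\right) \left(237916 - 373453\right) = 204025 \left(-135537\right) = -27652936425$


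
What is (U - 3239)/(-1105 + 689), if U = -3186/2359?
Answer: 587999/75488 ≈ 7.7893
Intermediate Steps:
U = -3186/2359 (U = -3186*1/2359 = -3186/2359 ≈ -1.3506)
(U - 3239)/(-1105 + 689) = (-3186/2359 - 3239)/(-1105 + 689) = -7643987/2359/(-416) = -7643987/2359*(-1/416) = 587999/75488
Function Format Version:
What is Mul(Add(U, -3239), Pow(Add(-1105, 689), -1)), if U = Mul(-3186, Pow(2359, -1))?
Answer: Rational(587999, 75488) ≈ 7.7893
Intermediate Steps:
U = Rational(-3186, 2359) (U = Mul(-3186, Rational(1, 2359)) = Rational(-3186, 2359) ≈ -1.3506)
Mul(Add(U, -3239), Pow(Add(-1105, 689), -1)) = Mul(Add(Rational(-3186, 2359), -3239), Pow(Add(-1105, 689), -1)) = Mul(Rational(-7643987, 2359), Pow(-416, -1)) = Mul(Rational(-7643987, 2359), Rational(-1, 416)) = Rational(587999, 75488)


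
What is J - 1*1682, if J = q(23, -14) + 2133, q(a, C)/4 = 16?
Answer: 515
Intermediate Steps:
q(a, C) = 64 (q(a, C) = 4*16 = 64)
J = 2197 (J = 64 + 2133 = 2197)
J - 1*1682 = 2197 - 1*1682 = 2197 - 1682 = 515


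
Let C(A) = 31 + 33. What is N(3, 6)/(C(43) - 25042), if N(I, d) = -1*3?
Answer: 1/8326 ≈ 0.00012011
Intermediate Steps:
C(A) = 64
N(I, d) = -3
N(3, 6)/(C(43) - 25042) = -3/(64 - 25042) = -3/(-24978) = -1/24978*(-3) = 1/8326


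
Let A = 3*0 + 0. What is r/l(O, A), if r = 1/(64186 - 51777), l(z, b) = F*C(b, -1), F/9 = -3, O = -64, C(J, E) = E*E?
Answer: -1/335043 ≈ -2.9847e-6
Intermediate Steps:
A = 0 (A = 0 + 0 = 0)
C(J, E) = E**2
F = -27 (F = 9*(-3) = -27)
l(z, b) = -27 (l(z, b) = -27*(-1)**2 = -27*1 = -27)
r = 1/12409 ≈ 8.0587e-5
r/l(O, A) = (1/12409)/(-27) = (1/12409)*(-1/27) = -1/335043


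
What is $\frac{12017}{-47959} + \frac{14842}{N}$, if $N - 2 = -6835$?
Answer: $- \frac{793919639}{327703847} \approx -2.4227$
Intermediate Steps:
$N = -6833$ ($N = 2 - 6835 = -6833$)
$\frac{12017}{-47959} + \frac{14842}{N} = \frac{12017}{-47959} + \frac{14842}{-6833} = 12017 \left(- \frac{1}{47959}\right) + 14842 \left(- \frac{1}{6833}\right) = - \frac{12017}{47959} - \frac{14842}{6833} = - \frac{793919639}{327703847}$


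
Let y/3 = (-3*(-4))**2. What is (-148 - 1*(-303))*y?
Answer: 66960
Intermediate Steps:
y = 432 (y = 3*(-3*(-4))**2 = 3*12**2 = 3*144 = 432)
(-148 - 1*(-303))*y = (-148 - 1*(-303))*432 = (-148 + 303)*432 = 155*432 = 66960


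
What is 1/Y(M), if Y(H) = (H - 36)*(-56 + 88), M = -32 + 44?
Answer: -1/768 ≈ -0.0013021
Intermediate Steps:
M = 12
Y(H) = -1152 + 32*H (Y(H) = (-36 + H)*32 = -1152 + 32*H)
1/Y(M) = 1/(-1152 + 32*12) = 1/(-1152 + 384) = 1/(-768) = -1/768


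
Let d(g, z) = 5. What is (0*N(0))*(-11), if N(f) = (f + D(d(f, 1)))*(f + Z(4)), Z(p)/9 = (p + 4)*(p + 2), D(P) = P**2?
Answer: 0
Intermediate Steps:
Z(p) = 9*(2 + p)*(4 + p) (Z(p) = 9*((p + 4)*(p + 2)) = 9*((4 + p)*(2 + p)) = 9*((2 + p)*(4 + p)) = 9*(2 + p)*(4 + p))
N(f) = (25 + f)*(432 + f) (N(f) = (f + 5**2)*(f + (72 + 9*4**2 + 54*4)) = (f + 25)*(f + (72 + 9*16 + 216)) = (25 + f)*(f + (72 + 144 + 216)) = (25 + f)*(f + 432) = (25 + f)*(432 + f))
(0*N(0))*(-11) = (0*(10800 + 0**2 + 457*0))*(-11) = (0*(10800 + 0 + 0))*(-11) = (0*10800)*(-11) = 0*(-11) = 0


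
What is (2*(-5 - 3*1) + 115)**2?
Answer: 9801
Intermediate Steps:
(2*(-5 - 3*1) + 115)**2 = (2*(-5 - 3) + 115)**2 = (2*(-8) + 115)**2 = (-16 + 115)**2 = 99**2 = 9801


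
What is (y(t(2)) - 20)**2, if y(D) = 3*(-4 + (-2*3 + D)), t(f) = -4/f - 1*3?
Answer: 4225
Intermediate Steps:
t(f) = -3 - 4/f (t(f) = -4/f - 3 = -3 - 4/f)
y(D) = -30 + 3*D (y(D) = 3*(-4 + (-6 + D)) = 3*(-10 + D) = -30 + 3*D)
(y(t(2)) - 20)**2 = ((-30 + 3*(-3 - 4/2)) - 20)**2 = ((-30 + 3*(-3 - 4*1/2)) - 20)**2 = ((-30 + 3*(-3 - 2)) - 20)**2 = ((-30 + 3*(-5)) - 20)**2 = ((-30 - 15) - 20)**2 = (-45 - 20)**2 = (-65)**2 = 4225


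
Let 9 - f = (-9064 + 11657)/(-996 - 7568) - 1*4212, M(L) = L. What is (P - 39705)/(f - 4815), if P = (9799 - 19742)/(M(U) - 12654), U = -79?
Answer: 4329562931608/64739958059 ≈ 66.876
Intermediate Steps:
P = 9943/12733 (P = (9799 - 19742)/(-79 - 12654) = -9943/(-12733) = -9943*(-1/12733) = 9943/12733 ≈ 0.78088)
f = 36151237/8564 (f = 9 - ((-9064 + 11657)/(-996 - 7568) - 1*4212) = 9 - (2593/(-8564) - 4212) = 9 - (2593*(-1/8564) - 4212) = 9 - (-2593/8564 - 4212) = 9 - 1*(-36074161/8564) = 9 + 36074161/8564 = 36151237/8564 ≈ 4221.3)
(P - 39705)/(f - 4815) = (9943/12733 - 39705)/(36151237/8564 - 4815) = -505553822/(12733*(-5084423/8564)) = -505553822/12733*(-8564/5084423) = 4329562931608/64739958059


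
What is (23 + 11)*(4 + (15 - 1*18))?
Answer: 34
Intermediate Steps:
(23 + 11)*(4 + (15 - 1*18)) = 34*(4 + (15 - 18)) = 34*(4 - 3) = 34*1 = 34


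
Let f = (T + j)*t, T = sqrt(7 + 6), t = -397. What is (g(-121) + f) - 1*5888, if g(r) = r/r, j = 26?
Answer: -16209 - 397*sqrt(13) ≈ -17640.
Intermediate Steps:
T = sqrt(13) ≈ 3.6056
g(r) = 1
f = -10322 - 397*sqrt(13) (f = (sqrt(13) + 26)*(-397) = (26 + sqrt(13))*(-397) = -10322 - 397*sqrt(13) ≈ -11753.)
(g(-121) + f) - 1*5888 = (1 + (-10322 - 397*sqrt(13))) - 1*5888 = (-10321 - 397*sqrt(13)) - 5888 = -16209 - 397*sqrt(13)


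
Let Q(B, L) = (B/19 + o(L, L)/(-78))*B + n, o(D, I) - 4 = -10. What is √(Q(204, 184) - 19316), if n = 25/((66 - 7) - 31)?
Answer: I*√204586568641/3458 ≈ 130.8*I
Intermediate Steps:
o(D, I) = -6 (o(D, I) = 4 - 10 = -6)
n = 25/28 (n = 25/(59 - 31) = 25/28 ≈ 0.89286)
Q(B, L) = 25/28 + B*(1/13 + B/19) (Q(B, L) = (B/19 - 6/(-78))*B + 25/28 = (B*(1/19) - 6*(-1/78))*B + 25/28 = (B/19 + 1/13)*B + 25/28 = (1/13 + B/19)*B + 25/28 = B*(1/13 + B/19) + 25/28 = 25/28 + B*(1/13 + B/19))
√(Q(204, 184) - 19316) = √((25/28 + (1/13)*204 + (1/19)*204²) - 19316) = √((25/28 + 204/13 + (1/19)*41616) - 19316) = √((25/28 + 204/13 + 41616/19) - 19316) = √(15262927/6916 - 19316) = √(-118326529/6916) = I*√204586568641/3458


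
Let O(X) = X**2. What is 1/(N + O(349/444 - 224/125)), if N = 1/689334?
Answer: 353886842250000/358121079727729 ≈ 0.98818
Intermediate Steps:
N = 1/689334 ≈ 1.4507e-6
1/(N + O(349/444 - 224/125)) = 1/(1/689334 + (349/444 - 224/125)**2) = 1/(1/689334 + (-55831/55500)**2) = 1/(1/689334 + 3117100561/3080250000) = 1/(358121079727729/353886842250000) = 353886842250000/358121079727729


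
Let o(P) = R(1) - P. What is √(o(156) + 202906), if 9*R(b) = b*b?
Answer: √1824751/3 ≈ 450.28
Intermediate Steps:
R(b) = b²/9 (R(b) = (b*b)/9 = b²/9)
o(P) = ⅑ - P (o(P) = (⅑)*1² - P = (⅑)*1 - P = ⅑ - P)
√(o(156) + 202906) = √((⅑ - 1*156) + 202906) = √((⅑ - 156) + 202906) = √(-1403/9 + 202906) = √(1824751/9) = √1824751/3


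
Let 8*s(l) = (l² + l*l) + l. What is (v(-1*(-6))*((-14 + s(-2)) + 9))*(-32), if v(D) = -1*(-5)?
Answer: 680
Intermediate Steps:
s(l) = l²/4 + l/8 (s(l) = ((l² + l*l) + l)/8 = ((l² + l²) + l)/8 = (2*l² + l)/8 = (l + 2*l²)/8 = l²/4 + l/8)
v(D) = 5
(v(-1*(-6))*((-14 + s(-2)) + 9))*(-32) = (5*((-14 + (⅛)*(-2)*(1 + 2*(-2))) + 9))*(-32) = (5*((-14 + (⅛)*(-2)*(1 - 4)) + 9))*(-32) = (5*((-14 + (⅛)*(-2)*(-3)) + 9))*(-32) = (5*((-14 + ¾) + 9))*(-32) = (5*(-53/4 + 9))*(-32) = (5*(-17/4))*(-32) = -85/4*(-32) = 680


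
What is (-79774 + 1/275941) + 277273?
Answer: 54498071560/275941 ≈ 1.9750e+5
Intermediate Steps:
(-79774 + 1/275941) + 277273 = -22012917333/275941 + 277273 = 54498071560/275941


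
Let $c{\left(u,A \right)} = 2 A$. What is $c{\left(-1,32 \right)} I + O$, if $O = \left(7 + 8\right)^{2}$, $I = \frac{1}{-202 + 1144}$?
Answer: $\frac{106007}{471} \approx 225.07$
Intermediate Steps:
$I = \frac{1}{942} \approx 0.0010616$
$O = 225$ ($O = 15^{2} = 225$)
$c{\left(-1,32 \right)} I + O = 2 \cdot 32 \cdot \frac{1}{942} + 225 = 64 \cdot \frac{1}{942} + 225 = \frac{32}{471} + 225 = \frac{106007}{471}$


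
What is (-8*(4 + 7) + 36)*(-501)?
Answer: 26052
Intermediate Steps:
(-8*(4 + 7) + 36)*(-501) = (-8*11 + 36)*(-501) = (-88 + 36)*(-501) = -52*(-501) = 26052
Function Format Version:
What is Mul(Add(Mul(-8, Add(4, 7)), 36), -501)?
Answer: 26052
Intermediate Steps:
Mul(Add(Mul(-8, Add(4, 7)), 36), -501) = Mul(Add(Mul(-8, 11), 36), -501) = Mul(Add(-88, 36), -501) = Mul(-52, -501) = 26052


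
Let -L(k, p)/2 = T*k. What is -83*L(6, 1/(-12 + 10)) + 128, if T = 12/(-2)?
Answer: -5848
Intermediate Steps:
T = -6 (T = 12*(-½) = -6)
L(k, p) = 12*k (L(k, p) = -(-12)*k = 12*k)
-83*L(6, 1/(-12 + 10)) + 128 = -996*6 + 128 = -83*72 + 128 = -5976 + 128 = -5848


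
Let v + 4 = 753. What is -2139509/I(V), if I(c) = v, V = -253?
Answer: -2139509/749 ≈ -2856.5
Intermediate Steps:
v = 749 (v = -4 + 753 = 749)
I(c) = 749
-2139509/I(V) = -2139509/749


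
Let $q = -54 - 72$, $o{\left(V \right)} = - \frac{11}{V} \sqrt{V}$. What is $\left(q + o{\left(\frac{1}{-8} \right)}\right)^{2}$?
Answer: $14908 - 5544 i \sqrt{2} \approx 14908.0 - 7840.4 i$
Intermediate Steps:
$o{\left(V \right)} = - \frac{11}{\sqrt{V}}$
$q = -126$ ($q = -54 - 72 = -126$)
$\left(q + o{\left(\frac{1}{-8} \right)}\right)^{2} = \left(-126 - \frac{11}{\frac{1}{4} i \sqrt{2}}\right)^{2} = \left(-126 - 11 \left(- 2 i \sqrt{2}\right)\right)^{2} = \left(-126 + 22 i \sqrt{2}\right)^{2}$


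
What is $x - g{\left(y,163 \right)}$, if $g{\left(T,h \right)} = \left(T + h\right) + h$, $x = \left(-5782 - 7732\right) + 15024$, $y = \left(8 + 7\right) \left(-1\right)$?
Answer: $1199$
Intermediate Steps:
$y = -15$ ($y = 15 \left(-1\right) = -15$)
$x = 1510$ ($x = -13514 + 15024 = 1510$)
$g{\left(T,h \right)} = T + 2 h$
$x - g{\left(y,163 \right)} = 1510 - \left(-15 + 2 \cdot 163\right) = 1510 - \left(-15 + 326\right) = 1510 - 311 = 1199$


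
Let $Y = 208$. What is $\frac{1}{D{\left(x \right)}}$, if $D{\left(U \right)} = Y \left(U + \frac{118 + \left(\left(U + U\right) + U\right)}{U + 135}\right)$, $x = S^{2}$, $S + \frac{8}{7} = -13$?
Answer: $\frac{50274}{2114024653} \approx 2.3781 \cdot 10^{-5}$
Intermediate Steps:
$S = - \frac{99}{7}$ ($S = - \frac{8}{7} - 13 = - \frac{99}{7} \approx -14.143$)
$x = \frac{9801}{49}$ ($x = \left(- \frac{99}{7}\right)^{2} = \frac{9801}{49} \approx 200.02$)
$D{\left(U \right)} = 208 U + \frac{208 \left(118 + 3 U\right)}{135 + U}$ ($D{\left(U \right)} = 208 \left(U + \frac{118 + \left(\left(U + U\right) + U\right)}{U + 135}\right) = 208 \left(U + \frac{118 + \left(2 U + U\right)}{135 + U}\right) = 208 \left(U + \frac{118 + 3 U}{135 + U}\right) = 208 U + \frac{208 \left(118 + 3 U\right)}{135 + U}$)
$\frac{1}{D{\left(x \right)}} = \frac{1}{208 \frac{1}{135 + \frac{9801}{49}} \left(118 + \left(\frac{9801}{49}\right)^{2} + 138 \cdot \frac{9801}{49}\right)} = \frac{1}{208 \frac{1}{\frac{16416}{49}} \left(118 + \frac{96059601}{2401} + \frac{1352538}{49}\right)} = \frac{1}{208 \cdot \frac{49}{16416} \cdot \frac{162617281}{2401}} = \frac{1}{\frac{2114024653}{50274}} = \frac{50274}{2114024653}$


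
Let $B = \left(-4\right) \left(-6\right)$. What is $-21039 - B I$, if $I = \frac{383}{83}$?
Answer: $- \frac{1755429}{83} \approx -21150.0$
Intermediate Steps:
$B = 24$
$I = \frac{383}{83}$ ($I = 383 \cdot \frac{1}{83} = \frac{383}{83} \approx 4.6145$)
$-21039 - B I = -21039 - 24 \cdot \frac{383}{83} = -21039 - \frac{9192}{83} = - \frac{1755429}{83}$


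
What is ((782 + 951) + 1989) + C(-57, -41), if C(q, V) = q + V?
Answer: 3624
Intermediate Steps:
C(q, V) = V + q
((782 + 951) + 1989) + C(-57, -41) = ((782 + 951) + 1989) + (-41 - 57) = (1733 + 1989) - 98 = 3722 - 98 = 3624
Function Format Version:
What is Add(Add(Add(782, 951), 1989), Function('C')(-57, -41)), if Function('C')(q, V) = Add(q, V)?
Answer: 3624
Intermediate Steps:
Function('C')(q, V) = Add(V, q)
Add(Add(Add(782, 951), 1989), Function('C')(-57, -41)) = Add(Add(Add(782, 951), 1989), Add(-41, -57)) = Add(Add(1733, 1989), -98) = Add(3722, -98) = 3624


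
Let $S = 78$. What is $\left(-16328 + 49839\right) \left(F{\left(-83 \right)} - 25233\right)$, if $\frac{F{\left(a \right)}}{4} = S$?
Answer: $-835127631$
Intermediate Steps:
$F{\left(a \right)} = 312$ ($F{\left(a \right)} = 4 \cdot 78 = 312$)
$\left(-16328 + 49839\right) \left(F{\left(-83 \right)} - 25233\right) = \left(-16328 + 49839\right) \left(312 - 25233\right) = 33511 \left(-24921\right) = -835127631$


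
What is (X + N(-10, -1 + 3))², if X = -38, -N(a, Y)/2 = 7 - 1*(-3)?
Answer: 3364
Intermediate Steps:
N(a, Y) = -20 (N(a, Y) = -2*(7 - 1*(-3)) = -2*(7 + 3) = -2*10 = -20)
(X + N(-10, -1 + 3))² = (-38 - 20)² = (-58)² = 3364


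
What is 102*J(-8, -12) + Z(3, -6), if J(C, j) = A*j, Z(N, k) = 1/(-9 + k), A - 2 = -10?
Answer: 146879/15 ≈ 9791.9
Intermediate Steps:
A = -8 (A = 2 - 10 = -8)
J(C, j) = -8*j
102*J(-8, -12) + Z(3, -6) = 102*(-8*(-12)) + 1/(-9 - 6) = 102*96 + 1/(-15) = 9792 - 1/15 = 146879/15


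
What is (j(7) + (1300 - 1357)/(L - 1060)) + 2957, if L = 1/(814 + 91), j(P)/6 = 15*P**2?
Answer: 7067207318/959299 ≈ 7367.1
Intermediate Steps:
j(P) = 90*P**2 (j(P) = 6*(15*P**2) = 90*P**2)
L = 1/905 ≈ 0.0011050
(j(7) + (1300 - 1357)/(L - 1060)) + 2957 = (90*7**2 + (1300 - 1357)/(1/905 - 1060)) + 2957 = (90*49 - 57/(-959299/905)) + 2957 = (4410 - 57*(-905/959299)) + 2957 = (4410 + 51585/959299) + 2957 = 4230560175/959299 + 2957 = 7067207318/959299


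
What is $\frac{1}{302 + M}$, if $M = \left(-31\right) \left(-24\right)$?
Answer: $\frac{1}{1046} \approx 0.00095602$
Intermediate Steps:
$M = 744$
$\frac{1}{302 + M} = \frac{1}{302 + 744} = \frac{1}{1046}$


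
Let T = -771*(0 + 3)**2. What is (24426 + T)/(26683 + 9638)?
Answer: 5829/12107 ≈ 0.48146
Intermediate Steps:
T = -6939 (T = -771*3**2 = -771*9 = -6939)
(24426 + T)/(26683 + 9638) = (24426 - 6939)/(26683 + 9638) = 17487/36321 = 17487*(1/36321) = 5829/12107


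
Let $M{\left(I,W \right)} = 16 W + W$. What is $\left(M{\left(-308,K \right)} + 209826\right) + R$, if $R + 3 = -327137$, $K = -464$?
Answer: $-125202$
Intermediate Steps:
$M{\left(I,W \right)} = 17 W$
$R = -327140$ ($R = -3 - 327137 = -327140$)
$\left(M{\left(-308,K \right)} + 209826\right) + R = \left(17 \left(-464\right) + 209826\right) - 327140 = \left(-7888 + 209826\right) - 327140 = 201938 - 327140 = -125202$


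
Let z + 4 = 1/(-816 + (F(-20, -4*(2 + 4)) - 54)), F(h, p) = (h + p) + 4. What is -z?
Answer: 3641/910 ≈ 4.0011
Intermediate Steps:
F(h, p) = 4 + h + p
z = -3641/910 (z = -4 + 1/(-816 + ((4 - 20 - 4*(2 + 4)) - 54)) = -4 + 1/(-816 + ((4 - 20 - 4*6) - 54)) = -4 + 1/(-816 + ((4 - 20 - 24) - 54)) = -4 + 1/(-816 + (-40 - 54)) = -4 + 1/(-816 - 94) = -4 + 1/(-910) = -4 - 1/910 = -3641/910 ≈ -4.0011)
-z = -1*(-3641/910) = 3641/910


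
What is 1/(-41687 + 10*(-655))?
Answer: -1/48237 ≈ -2.0731e-5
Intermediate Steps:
1/(-41687 + 10*(-655)) = 1/(-41687 - 6550) = 1/(-48237) = -1/48237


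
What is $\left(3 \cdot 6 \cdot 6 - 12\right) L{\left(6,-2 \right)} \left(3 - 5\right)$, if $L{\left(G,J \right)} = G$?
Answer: $-1152$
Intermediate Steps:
$\left(3 \cdot 6 \cdot 6 - 12\right) L{\left(6,-2 \right)} \left(3 - 5\right) = \left(3 \cdot 6 \cdot 6 - 12\right) 6 \left(3 - 5\right) = \left(18 \cdot 6 - 12\right) 6 \left(-2\right) = \left(108 - 12\right) \left(-12\right) = 96 \left(-12\right) = -1152$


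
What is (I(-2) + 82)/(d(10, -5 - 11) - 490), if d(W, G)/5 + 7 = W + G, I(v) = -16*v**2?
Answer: -6/185 ≈ -0.032432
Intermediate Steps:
d(W, G) = -35 + 5*G + 5*W (d(W, G) = -35 + 5*(W + G) = -35 + 5*(G + W) = -35 + (5*G + 5*W) = -35 + 5*G + 5*W)
(I(-2) + 82)/(d(10, -5 - 11) - 490) = (-16*(-2)**2 + 82)/((-35 + 5*(-5 - 11) + 5*10) - 490) = (-16*4 + 82)/((-35 + 5*(-16) + 50) - 490) = (-64 + 82)/((-35 - 80 + 50) - 490) = 18/(-65 - 490) = 18/(-555) = 18*(-1/555) = -6/185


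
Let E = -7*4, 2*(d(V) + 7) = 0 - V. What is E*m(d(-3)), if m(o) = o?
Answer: 154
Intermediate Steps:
d(V) = -7 - V/2 (d(V) = -7 + (0 - V)/2 = -7 + (-V)/2 = -7 - V/2)
E = -28
E*m(d(-3)) = -28*(-7 - ½*(-3)) = -28*(-7 + 3/2) = -28*(-11/2) = 154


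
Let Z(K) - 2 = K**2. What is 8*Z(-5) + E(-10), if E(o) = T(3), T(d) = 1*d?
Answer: 219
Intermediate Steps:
T(d) = d
E(o) = 3
Z(K) = 2 + K**2
8*Z(-5) + E(-10) = 8*(2 + (-5)**2) + 3 = 8*(2 + 25) + 3 = 8*27 + 3 = 216 + 3 = 219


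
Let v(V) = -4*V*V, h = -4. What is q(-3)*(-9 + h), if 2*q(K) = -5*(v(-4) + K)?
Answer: -4355/2 ≈ -2177.5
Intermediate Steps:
v(V) = -4*V²
q(K) = 160 - 5*K/2 (q(K) = (-5*(-4*(-4)² + K))/2 = (-5*(-4*16 + K))/2 = (-5*(-64 + K))/2 = (320 - 5*K)/2 = 160 - 5*K/2)
q(-3)*(-9 + h) = (160 - 5/2*(-3))*(-9 - 4) = (160 + 15/2)*(-13) = (335/2)*(-13) = -4355/2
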